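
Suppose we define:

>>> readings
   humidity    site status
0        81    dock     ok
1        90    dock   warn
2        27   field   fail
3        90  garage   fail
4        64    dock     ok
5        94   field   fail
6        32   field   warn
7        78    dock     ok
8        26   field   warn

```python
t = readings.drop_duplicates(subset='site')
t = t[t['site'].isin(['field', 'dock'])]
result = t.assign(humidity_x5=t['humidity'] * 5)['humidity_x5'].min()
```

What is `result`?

135

drop duplicate site (keep=first):
   humidity    site status
0        81    dock     ok
2        27   field   fail
3        90  garage   fail
filter rows where site in ['field', 'dock']:
   humidity   site status
0        81   dock     ok
2        27  field   fail
add column humidity_x5 = t['humidity'] * 5:
   humidity   site status  humidity_x5
0        81   dock     ok          405
2        27  field   fail          135
The min of column 'humidity_x5' is 135.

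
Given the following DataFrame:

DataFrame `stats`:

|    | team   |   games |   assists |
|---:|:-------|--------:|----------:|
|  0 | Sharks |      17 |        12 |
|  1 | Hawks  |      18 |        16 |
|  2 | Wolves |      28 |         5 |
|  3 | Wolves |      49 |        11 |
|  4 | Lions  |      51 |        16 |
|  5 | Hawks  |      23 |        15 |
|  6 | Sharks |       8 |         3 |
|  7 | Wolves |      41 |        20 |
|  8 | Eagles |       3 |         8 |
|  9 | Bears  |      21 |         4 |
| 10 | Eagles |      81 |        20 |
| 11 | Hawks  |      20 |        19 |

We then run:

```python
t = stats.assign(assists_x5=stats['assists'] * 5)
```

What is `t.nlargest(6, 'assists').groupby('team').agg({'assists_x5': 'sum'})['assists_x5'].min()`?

add column assists_x5 = stats['assists'] * 5:
      team  games  assists  assists_x5
0   Sharks     17       12          60
1    Hawks     18       16          80
2   Wolves     28        5          25
3   Wolves     49       11          55
4    Lions     51       16          80
5    Hawks     23       15          75
6   Sharks      8        3          15
7   Wolves     41       20         100
8   Eagles      3        8          40
9    Bears     21        4          20
10  Eagles     81       20         100
11   Hawks     20       19          95
take 6 rows with largest assists:
      team  games  assists  assists_x5
7   Wolves     41       20         100
10  Eagles     81       20         100
11   Hawks     20       19          95
1    Hawks     18       16          80
4    Lions     51       16          80
5    Hawks     23       15          75
group by team, sum of assists_x5:
        assists_x5
team              
Eagles         100
Hawks          250
Lions           80
Wolves         100
Hence 80.

80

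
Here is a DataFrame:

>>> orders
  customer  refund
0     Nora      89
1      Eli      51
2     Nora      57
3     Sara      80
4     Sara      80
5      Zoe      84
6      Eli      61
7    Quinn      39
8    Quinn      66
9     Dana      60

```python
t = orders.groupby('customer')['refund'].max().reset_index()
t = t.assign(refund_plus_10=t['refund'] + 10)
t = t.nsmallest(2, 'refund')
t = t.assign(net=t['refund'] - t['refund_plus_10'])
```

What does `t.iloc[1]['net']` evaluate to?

-10

group by customer, max of refund:
customer
Dana     60
Eli      61
Nora     89
Quinn    66
Sara     80
Zoe      84
Name: refund, dtype: int64
reset_index():
  customer  refund
0     Dana      60
1      Eli      61
2     Nora      89
3    Quinn      66
4     Sara      80
5      Zoe      84
add column refund_plus_10 = t['refund'] + 10:
  customer  refund  refund_plus_10
0     Dana      60              70
1      Eli      61              71
2     Nora      89              99
3    Quinn      66              76
4     Sara      80              90
5      Zoe      84              94
take 2 rows with smallest refund:
  customer  refund  refund_plus_10
0     Dana      60              70
1      Eli      61              71
add column net = t['refund'] - t['refund_plus_10']:
  customer  refund  refund_plus_10  net
0     Dana      60              70  -10
1      Eli      61              71  -10
value at position 1, column 'net' → -10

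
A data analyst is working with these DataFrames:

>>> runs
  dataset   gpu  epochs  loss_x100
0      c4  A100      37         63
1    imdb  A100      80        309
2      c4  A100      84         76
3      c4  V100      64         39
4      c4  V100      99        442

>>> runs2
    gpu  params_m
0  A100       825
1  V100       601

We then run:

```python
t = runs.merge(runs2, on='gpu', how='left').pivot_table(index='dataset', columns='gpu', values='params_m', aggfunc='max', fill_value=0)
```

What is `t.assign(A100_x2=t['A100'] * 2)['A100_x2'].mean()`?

1650.0

merge on 'gpu' (how='left') → 5 rows:
  dataset   gpu  epochs  loss_x100  params_m
0      c4  A100      37         63       825
1    imdb  A100      80        309       825
2      c4  A100      84         76       825
3      c4  V100      64         39       601
4      c4  V100      99        442       601
pivot: rows=dataset, cols=gpu, max(params_m):
gpu      A100  V100
dataset            
c4        825   601
imdb      825     0
add column A100_x2 = t['A100'] * 2:
gpu      A100  V100  A100_x2
dataset                     
c4        825   601     1650
imdb      825     0     1650
Reading off the mean of column 'A100_x2', we get 1650.0.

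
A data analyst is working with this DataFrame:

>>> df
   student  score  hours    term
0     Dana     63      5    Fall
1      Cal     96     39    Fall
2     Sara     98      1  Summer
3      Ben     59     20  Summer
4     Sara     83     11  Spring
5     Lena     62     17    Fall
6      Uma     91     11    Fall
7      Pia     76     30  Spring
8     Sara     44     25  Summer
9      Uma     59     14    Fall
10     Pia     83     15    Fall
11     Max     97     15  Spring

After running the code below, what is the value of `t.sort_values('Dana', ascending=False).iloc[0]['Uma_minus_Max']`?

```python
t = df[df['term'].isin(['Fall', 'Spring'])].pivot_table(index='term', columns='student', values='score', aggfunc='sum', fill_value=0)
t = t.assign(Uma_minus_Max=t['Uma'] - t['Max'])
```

150

filter rows where term in ['Fall', 'Spring']:
   student  score  hours    term
0     Dana     63      5    Fall
1      Cal     96     39    Fall
4     Sara     83     11  Spring
5     Lena     62     17    Fall
6      Uma     91     11    Fall
7      Pia     76     30  Spring
9      Uma     59     14    Fall
10     Pia     83     15    Fall
11     Max     97     15  Spring
pivot: rows=term, cols=student, sum(score):
student  Cal  Dana  Lena  Max  Pia  Sara  Uma
term                                         
Fall      96    63    62    0   83     0  150
Spring     0     0     0   97   76    83    0
add column Uma_minus_Max = t['Uma'] - t['Max']:
student  Cal  Dana  Lena  Max  Pia  Sara  Uma  Uma_minus_Max
term                                                        
Fall      96    63    62    0   83     0  150            150
Spring     0     0     0   97   76    83    0            -97
sort by Dana descending:
student  Cal  Dana  Lena  Max  Pia  Sara  Uma  Uma_minus_Max
term                                                        
Fall      96    63    62    0   83     0  150            150
Spring     0     0     0   97   76    83    0            -97
Hence 150.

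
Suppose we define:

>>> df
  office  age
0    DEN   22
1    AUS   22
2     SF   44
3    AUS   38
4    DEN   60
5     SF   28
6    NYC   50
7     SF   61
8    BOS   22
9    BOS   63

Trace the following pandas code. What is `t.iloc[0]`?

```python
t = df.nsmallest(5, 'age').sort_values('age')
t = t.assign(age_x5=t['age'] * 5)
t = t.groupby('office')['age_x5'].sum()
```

take 5 rows with smallest age:
  office  age
0    DEN   22
1    AUS   22
8    BOS   22
5     SF   28
3    AUS   38
sort by age:
  office  age
0    DEN   22
1    AUS   22
8    BOS   22
5     SF   28
3    AUS   38
add column age_x5 = t['age'] * 5:
  office  age  age_x5
0    DEN   22     110
1    AUS   22     110
8    BOS   22     110
5     SF   28     140
3    AUS   38     190
group by office, sum of age_x5:
office
AUS    300
BOS    110
DEN    110
SF     140
Name: age_x5, dtype: int64

300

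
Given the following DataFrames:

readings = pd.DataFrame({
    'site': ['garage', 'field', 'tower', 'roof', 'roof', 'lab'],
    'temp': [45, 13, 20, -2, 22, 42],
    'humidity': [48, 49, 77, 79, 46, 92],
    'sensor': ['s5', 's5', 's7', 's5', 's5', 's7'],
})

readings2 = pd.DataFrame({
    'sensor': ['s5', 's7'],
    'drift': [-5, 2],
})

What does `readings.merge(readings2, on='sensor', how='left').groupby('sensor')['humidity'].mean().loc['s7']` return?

84.5

merge on 'sensor' (how='left') → 6 rows:
     site  temp  humidity sensor  drift
0  garage    45        48     s5     -5
1   field    13        49     s5     -5
2   tower    20        77     s7      2
3    roof    -2        79     s5     -5
4    roof    22        46     s5     -5
5     lab    42        92     s7      2
group by sensor, mean of humidity:
sensor
s5    55.5
s7    84.5
Name: humidity, dtype: float64
Hence 84.5.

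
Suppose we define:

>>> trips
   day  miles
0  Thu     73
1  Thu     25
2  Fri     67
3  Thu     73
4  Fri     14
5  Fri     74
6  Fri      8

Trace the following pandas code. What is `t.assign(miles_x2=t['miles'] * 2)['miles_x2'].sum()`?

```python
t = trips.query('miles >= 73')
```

filter rows where miles >= 73:
   day  miles
0  Thu     73
3  Thu     73
5  Fri     74
add column miles_x2 = t['miles'] * 2:
   day  miles  miles_x2
0  Thu     73       146
3  Thu     73       146
5  Fri     74       148
Hence 440.

440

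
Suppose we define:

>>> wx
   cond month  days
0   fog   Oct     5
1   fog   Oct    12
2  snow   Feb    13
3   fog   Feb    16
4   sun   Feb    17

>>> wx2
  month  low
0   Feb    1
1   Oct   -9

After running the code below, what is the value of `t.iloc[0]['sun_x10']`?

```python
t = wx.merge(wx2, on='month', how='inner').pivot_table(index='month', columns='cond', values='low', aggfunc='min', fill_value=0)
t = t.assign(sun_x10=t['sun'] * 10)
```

10

merge on 'month' (how='inner') → 5 rows:
   cond month  days  low
0   fog   Oct     5   -9
1   fog   Oct    12   -9
2  snow   Feb    13    1
3   fog   Feb    16    1
4   sun   Feb    17    1
pivot: rows=month, cols=cond, min(low):
cond   fog  snow  sun
month                
Feb      1     1    1
Oct     -9     0    0
add column sun_x10 = t['sun'] * 10:
cond   fog  snow  sun  sun_x10
month                         
Feb      1     1    1       10
Oct     -9     0    0        0
Hence 10.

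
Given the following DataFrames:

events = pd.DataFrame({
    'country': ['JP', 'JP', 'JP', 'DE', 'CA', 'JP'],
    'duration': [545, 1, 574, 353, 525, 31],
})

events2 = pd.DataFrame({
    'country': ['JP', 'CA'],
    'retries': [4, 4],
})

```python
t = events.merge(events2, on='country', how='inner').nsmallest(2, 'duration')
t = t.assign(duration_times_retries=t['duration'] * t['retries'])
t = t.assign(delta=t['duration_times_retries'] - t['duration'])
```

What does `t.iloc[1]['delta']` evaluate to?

93

merge on 'country' (how='inner') → 5 rows:
  country  duration  retries
0      JP       545        4
1      JP         1        4
2      JP       574        4
3      CA       525        4
4      JP        31        4
take 2 rows with smallest duration:
  country  duration  retries
1      JP         1        4
4      JP        31        4
add column duration_times_retries = t['duration'] * t['retries']:
  country  duration  retries  duration_times_retries
1      JP         1        4                       4
4      JP        31        4                     124
add column delta = t['duration_times_retries'] - t['duration']:
  country  duration  retries  duration_times_retries  delta
1      JP         1        4                       4      3
4      JP        31        4                     124     93
Reading off the value at position 1, column 'delta', we get 93.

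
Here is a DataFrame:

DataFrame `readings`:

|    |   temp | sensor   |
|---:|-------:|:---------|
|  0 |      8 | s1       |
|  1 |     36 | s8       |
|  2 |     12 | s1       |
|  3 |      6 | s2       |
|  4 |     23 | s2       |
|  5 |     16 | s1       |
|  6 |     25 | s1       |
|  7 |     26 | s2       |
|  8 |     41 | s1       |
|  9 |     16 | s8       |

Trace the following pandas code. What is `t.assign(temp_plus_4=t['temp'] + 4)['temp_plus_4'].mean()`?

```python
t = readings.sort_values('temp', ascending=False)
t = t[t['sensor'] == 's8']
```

sort by temp descending:
   temp sensor
8    41     s1
1    36     s8
7    26     s2
6    25     s1
4    23     s2
5    16     s1
9    16     s8
2    12     s1
0     8     s1
3     6     s2
filter rows where sensor == 's8':
   temp sensor
1    36     s8
9    16     s8
add column temp_plus_4 = t['temp'] + 4:
   temp sensor  temp_plus_4
1    36     s8           40
9    16     s8           20
So mean() = 30.0.

30.0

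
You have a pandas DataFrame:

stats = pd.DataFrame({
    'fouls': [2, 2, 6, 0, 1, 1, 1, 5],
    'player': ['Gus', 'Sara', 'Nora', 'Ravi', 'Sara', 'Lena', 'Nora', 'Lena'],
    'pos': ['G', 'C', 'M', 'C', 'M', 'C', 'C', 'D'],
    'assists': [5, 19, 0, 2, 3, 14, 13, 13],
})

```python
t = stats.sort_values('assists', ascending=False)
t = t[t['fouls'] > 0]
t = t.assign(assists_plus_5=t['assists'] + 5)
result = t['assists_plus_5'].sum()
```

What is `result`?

sort by assists descending:
   fouls player pos  assists
1      2   Sara   C       19
5      1   Lena   C       14
6      1   Nora   C       13
7      5   Lena   D       13
0      2    Gus   G        5
4      1   Sara   M        3
3      0   Ravi   C        2
2      6   Nora   M        0
filter rows where fouls > 0:
   fouls player pos  assists
1      2   Sara   C       19
5      1   Lena   C       14
6      1   Nora   C       13
7      5   Lena   D       13
0      2    Gus   G        5
4      1   Sara   M        3
2      6   Nora   M        0
add column assists_plus_5 = t['assists'] + 5:
   fouls player pos  assists  assists_plus_5
1      2   Sara   C       19              24
5      1   Lena   C       14              19
6      1   Nora   C       13              18
7      5   Lena   D       13              18
0      2    Gus   G        5              10
4      1   Sara   M        3               8
2      6   Nora   M        0               5
Finally, sum of column 'assists_plus_5' = 102.

102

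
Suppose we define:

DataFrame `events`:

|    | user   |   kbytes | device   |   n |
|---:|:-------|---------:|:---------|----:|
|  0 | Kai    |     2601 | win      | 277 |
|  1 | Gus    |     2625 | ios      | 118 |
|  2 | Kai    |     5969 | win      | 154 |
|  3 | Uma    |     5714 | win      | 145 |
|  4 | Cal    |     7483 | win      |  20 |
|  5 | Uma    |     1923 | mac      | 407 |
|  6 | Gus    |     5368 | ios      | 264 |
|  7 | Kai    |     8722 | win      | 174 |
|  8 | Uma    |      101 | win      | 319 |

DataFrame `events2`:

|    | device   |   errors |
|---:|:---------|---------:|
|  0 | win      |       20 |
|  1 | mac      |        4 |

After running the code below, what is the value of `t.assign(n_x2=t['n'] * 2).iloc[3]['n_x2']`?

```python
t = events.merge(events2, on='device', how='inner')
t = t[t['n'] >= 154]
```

merge on 'device' (how='inner') → 7 rows:
  user  kbytes device    n  errors
0  Kai    2601    win  277      20
1  Kai    5969    win  154      20
2  Uma    5714    win  145      20
3  Cal    7483    win   20      20
4  Uma    1923    mac  407       4
5  Kai    8722    win  174      20
6  Uma     101    win  319      20
filter rows where n >= 154:
  user  kbytes device    n  errors
0  Kai    2601    win  277      20
1  Kai    5969    win  154      20
4  Uma    1923    mac  407       4
5  Kai    8722    win  174      20
6  Uma     101    win  319      20
add column n_x2 = t['n'] * 2:
  user  kbytes device    n  errors  n_x2
0  Kai    2601    win  277      20   554
1  Kai    5969    win  154      20   308
4  Uma    1923    mac  407       4   814
5  Kai    8722    win  174      20   348
6  Uma     101    win  319      20   638

348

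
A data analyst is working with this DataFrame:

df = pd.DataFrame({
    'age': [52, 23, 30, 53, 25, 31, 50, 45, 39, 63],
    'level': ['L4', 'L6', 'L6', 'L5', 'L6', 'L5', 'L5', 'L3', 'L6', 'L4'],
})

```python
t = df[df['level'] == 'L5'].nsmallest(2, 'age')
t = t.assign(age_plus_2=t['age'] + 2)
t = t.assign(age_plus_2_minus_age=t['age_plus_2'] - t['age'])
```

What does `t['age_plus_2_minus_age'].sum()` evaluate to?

filter rows where level == 'L5':
   age level
3   53    L5
5   31    L5
6   50    L5
take 2 rows with smallest age:
   age level
5   31    L5
6   50    L5
add column age_plus_2 = t['age'] + 2:
   age level  age_plus_2
5   31    L5          33
6   50    L5          52
add column age_plus_2_minus_age = t['age_plus_2'] - t['age']:
   age level  age_plus_2  age_plus_2_minus_age
5   31    L5          33                     2
6   50    L5          52                     2
Taking the sum of column 'age_plus_2_minus_age' gives 4.

4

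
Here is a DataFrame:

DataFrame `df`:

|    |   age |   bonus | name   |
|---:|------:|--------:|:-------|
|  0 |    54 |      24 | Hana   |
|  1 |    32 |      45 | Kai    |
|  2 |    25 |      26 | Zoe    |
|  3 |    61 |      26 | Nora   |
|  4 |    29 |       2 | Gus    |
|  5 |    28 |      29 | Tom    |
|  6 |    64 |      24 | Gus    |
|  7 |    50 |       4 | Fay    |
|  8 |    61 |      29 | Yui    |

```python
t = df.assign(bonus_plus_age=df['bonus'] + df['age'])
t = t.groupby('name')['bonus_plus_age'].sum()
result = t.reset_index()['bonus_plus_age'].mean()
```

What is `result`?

add column bonus_plus_age = df['bonus'] + df['age']:
   age  bonus  name  bonus_plus_age
0   54     24  Hana              78
1   32     45   Kai              77
2   25     26   Zoe              51
3   61     26  Nora              87
4   29      2   Gus              31
5   28     29   Tom              57
6   64     24   Gus              88
7   50      4   Fay              54
8   61     29   Yui              90
group by name, sum of bonus_plus_age:
name
Fay      54
Gus     119
Hana     78
Kai      77
Nora     87
Tom      57
Yui      90
Zoe      51
Name: bonus_plus_age, dtype: int64
reset_index():
   name  bonus_plus_age
0   Fay              54
1   Gus             119
2  Hana              78
3   Kai              77
4  Nora              87
5   Tom              57
6   Yui              90
7   Zoe              51
Finally, mean of column 'bonus_plus_age' = 76.625.

76.625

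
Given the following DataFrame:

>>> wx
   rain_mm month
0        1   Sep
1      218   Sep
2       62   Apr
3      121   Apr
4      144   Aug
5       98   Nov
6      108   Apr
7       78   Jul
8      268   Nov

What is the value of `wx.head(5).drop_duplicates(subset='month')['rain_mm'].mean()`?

take first 5 rows:
   rain_mm month
0        1   Sep
1      218   Sep
2       62   Apr
3      121   Apr
4      144   Aug
drop duplicate month (keep=first):
   rain_mm month
0        1   Sep
2       62   Apr
4      144   Aug
Reading off the mean of column 'rain_mm', we get 69.0.

69.0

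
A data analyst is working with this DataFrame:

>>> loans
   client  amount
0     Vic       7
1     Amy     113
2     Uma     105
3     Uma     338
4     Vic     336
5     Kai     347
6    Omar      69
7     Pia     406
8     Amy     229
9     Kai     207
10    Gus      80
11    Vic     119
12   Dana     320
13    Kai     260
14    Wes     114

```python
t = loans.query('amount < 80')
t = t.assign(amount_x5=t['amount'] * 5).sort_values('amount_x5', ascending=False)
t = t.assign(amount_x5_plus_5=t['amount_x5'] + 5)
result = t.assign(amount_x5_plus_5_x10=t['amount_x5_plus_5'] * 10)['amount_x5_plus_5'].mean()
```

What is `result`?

195.0

filter rows where amount < 80:
  client  amount
0    Vic       7
6   Omar      69
add column amount_x5 = t['amount'] * 5:
  client  amount  amount_x5
0    Vic       7         35
6   Omar      69        345
sort by amount_x5 descending:
  client  amount  amount_x5
6   Omar      69        345
0    Vic       7         35
add column amount_x5_plus_5 = t['amount_x5'] + 5:
  client  amount  amount_x5  amount_x5_plus_5
6   Omar      69        345               350
0    Vic       7         35                40
add column amount_x5_plus_5_x10 = t['amount_x5_plus_5'] * 10:
  client  amount  amount_x5  amount_x5_plus_5  amount_x5_plus_5_x10
6   Omar      69        345               350                  3500
0    Vic       7         35                40                   400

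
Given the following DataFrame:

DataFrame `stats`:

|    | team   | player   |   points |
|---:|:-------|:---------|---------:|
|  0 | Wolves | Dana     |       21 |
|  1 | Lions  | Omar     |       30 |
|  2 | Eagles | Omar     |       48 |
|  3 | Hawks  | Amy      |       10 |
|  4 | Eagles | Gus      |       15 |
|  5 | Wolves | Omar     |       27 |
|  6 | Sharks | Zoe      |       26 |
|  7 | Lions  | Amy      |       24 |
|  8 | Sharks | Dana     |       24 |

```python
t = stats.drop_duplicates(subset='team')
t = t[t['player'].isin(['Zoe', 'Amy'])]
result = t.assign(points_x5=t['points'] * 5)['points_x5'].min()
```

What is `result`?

drop duplicate team (keep=first):
     team player  points
0  Wolves   Dana      21
1   Lions   Omar      30
2  Eagles   Omar      48
3   Hawks    Amy      10
6  Sharks    Zoe      26
filter rows where player in ['Zoe', 'Amy']:
     team player  points
3   Hawks    Amy      10
6  Sharks    Zoe      26
add column points_x5 = t['points'] * 5:
     team player  points  points_x5
3   Hawks    Amy      10         50
6  Sharks    Zoe      26        130
Reading off the min of column 'points_x5', we get 50.

50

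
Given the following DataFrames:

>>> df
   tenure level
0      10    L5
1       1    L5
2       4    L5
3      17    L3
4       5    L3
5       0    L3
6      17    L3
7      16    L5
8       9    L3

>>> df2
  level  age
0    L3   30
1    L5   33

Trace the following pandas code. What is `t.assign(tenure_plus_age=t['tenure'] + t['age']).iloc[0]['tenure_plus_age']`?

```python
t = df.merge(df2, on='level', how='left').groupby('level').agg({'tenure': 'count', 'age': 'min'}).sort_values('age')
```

35

merge on 'level' (how='left') → 9 rows:
   tenure level  age
0      10    L5   33
1       1    L5   33
2       4    L5   33
3      17    L3   30
4       5    L3   30
5       0    L3   30
6      17    L3   30
7      16    L5   33
8       9    L3   30
group by level: count(tenure), min(age):
       tenure  age
level             
L3          5   30
L5          4   33
sort by age:
       tenure  age
level             
L3          5   30
L5          4   33
add column tenure_plus_age = t['tenure'] + t['age']:
       tenure  age  tenure_plus_age
level                              
L3          5   30               35
L5          4   33               37
Then the value at position 0, column 'tenure_plus_age': 35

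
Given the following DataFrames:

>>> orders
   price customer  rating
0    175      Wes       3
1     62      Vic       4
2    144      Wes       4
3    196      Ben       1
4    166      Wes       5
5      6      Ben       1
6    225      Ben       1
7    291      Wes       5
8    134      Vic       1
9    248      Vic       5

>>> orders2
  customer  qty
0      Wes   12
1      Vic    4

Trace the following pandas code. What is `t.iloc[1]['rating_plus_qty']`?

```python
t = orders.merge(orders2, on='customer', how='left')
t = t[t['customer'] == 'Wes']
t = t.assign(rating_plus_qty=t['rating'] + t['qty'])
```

merge on 'customer' (how='left') → 10 rows:
   price customer  rating   qty
0    175      Wes       3  12.0
1     62      Vic       4   4.0
2    144      Wes       4  12.0
3    196      Ben       1   NaN
4    166      Wes       5  12.0
5      6      Ben       1   NaN
6    225      Ben       1   NaN
7    291      Wes       5  12.0
8    134      Vic       1   4.0
9    248      Vic       5   4.0
filter rows where customer == 'Wes':
   price customer  rating   qty
0    175      Wes       3  12.0
2    144      Wes       4  12.0
4    166      Wes       5  12.0
7    291      Wes       5  12.0
add column rating_plus_qty = t['rating'] + t['qty']:
   price customer  rating   qty  rating_plus_qty
0    175      Wes       3  12.0             15.0
2    144      Wes       4  12.0             16.0
4    166      Wes       5  12.0             17.0
7    291      Wes       5  12.0             17.0

16.0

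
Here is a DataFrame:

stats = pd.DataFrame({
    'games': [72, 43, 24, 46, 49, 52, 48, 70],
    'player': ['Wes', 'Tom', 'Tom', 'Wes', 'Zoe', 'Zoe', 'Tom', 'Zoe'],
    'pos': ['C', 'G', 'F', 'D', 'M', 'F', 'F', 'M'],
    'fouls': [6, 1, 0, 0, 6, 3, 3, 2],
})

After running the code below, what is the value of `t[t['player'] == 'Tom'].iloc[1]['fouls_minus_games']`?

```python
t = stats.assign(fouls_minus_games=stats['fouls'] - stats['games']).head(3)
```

-24

add column fouls_minus_games = stats['fouls'] - stats['games']:
   games player pos  fouls  fouls_minus_games
0     72    Wes   C      6                -66
1     43    Tom   G      1                -42
2     24    Tom   F      0                -24
3     46    Wes   D      0                -46
4     49    Zoe   M      6                -43
5     52    Zoe   F      3                -49
6     48    Tom   F      3                -45
7     70    Zoe   M      2                -68
take first 3 rows:
   games player pos  fouls  fouls_minus_games
0     72    Wes   C      6                -66
1     43    Tom   G      1                -42
2     24    Tom   F      0                -24
filter rows where player == 'Tom':
   games player pos  fouls  fouls_minus_games
1     43    Tom   G      1                -42
2     24    Tom   F      0                -24
Taking the value at position 1, column 'fouls_minus_games' gives -24.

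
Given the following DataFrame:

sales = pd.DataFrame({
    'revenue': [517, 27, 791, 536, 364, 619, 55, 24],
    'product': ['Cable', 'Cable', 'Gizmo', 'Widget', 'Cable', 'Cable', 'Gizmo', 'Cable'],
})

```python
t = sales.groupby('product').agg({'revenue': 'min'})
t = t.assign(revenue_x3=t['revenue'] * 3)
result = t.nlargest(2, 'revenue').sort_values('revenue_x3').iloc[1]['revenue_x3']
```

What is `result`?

group by product, min of revenue:
         revenue
product         
Cable         24
Gizmo         55
Widget       536
add column revenue_x3 = t['revenue'] * 3:
         revenue  revenue_x3
product                     
Cable         24          72
Gizmo         55         165
Widget       536        1608
take 2 rows with largest revenue:
         revenue  revenue_x3
product                     
Widget       536        1608
Gizmo         55         165
sort by revenue_x3:
         revenue  revenue_x3
product                     
Gizmo         55         165
Widget       536        1608
Reading off the value at position 1, column 'revenue_x3', we get 1608.

1608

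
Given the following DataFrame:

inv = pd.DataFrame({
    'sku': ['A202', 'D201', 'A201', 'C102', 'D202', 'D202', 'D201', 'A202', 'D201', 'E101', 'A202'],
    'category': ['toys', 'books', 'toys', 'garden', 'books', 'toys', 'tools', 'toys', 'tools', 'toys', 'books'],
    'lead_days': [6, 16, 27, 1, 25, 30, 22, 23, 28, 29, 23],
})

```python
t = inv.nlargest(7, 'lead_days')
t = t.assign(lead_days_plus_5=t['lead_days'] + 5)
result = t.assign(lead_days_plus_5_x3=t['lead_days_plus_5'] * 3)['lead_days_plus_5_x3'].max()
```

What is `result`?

take 7 rows with largest lead_days:
     sku category  lead_days
5   D202     toys         30
9   E101     toys         29
8   D201    tools         28
2   A201     toys         27
4   D202    books         25
7   A202     toys         23
10  A202    books         23
add column lead_days_plus_5 = t['lead_days'] + 5:
     sku category  lead_days  lead_days_plus_5
5   D202     toys         30                35
9   E101     toys         29                34
8   D201    tools         28                33
2   A201     toys         27                32
4   D202    books         25                30
7   A202     toys         23                28
10  A202    books         23                28
add column lead_days_plus_5_x3 = t['lead_days_plus_5'] * 3:
     sku category  lead_days  lead_days_plus_5  lead_days_plus_5_x3
5   D202     toys         30                35                  105
9   E101     toys         29                34                  102
8   D201    tools         28                33                   99
2   A201     toys         27                32                   96
4   D202    books         25                30                   90
7   A202     toys         23                28                   84
10  A202    books         23                28                   84
Hence 105.

105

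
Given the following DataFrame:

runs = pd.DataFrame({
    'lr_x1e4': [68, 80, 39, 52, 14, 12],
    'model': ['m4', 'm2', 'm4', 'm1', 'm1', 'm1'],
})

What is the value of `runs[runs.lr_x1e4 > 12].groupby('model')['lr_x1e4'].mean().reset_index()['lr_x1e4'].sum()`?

filter rows where lr_x1e4 > 12:
   lr_x1e4 model
0       68    m4
1       80    m2
2       39    m4
3       52    m1
4       14    m1
group by model, mean of lr_x1e4:
model
m1    33.0
m2    80.0
m4    53.5
Name: lr_x1e4, dtype: float64
reset_index():
  model  lr_x1e4
0    m1     33.0
1    m2     80.0
2    m4     53.5
Hence 166.5.

166.5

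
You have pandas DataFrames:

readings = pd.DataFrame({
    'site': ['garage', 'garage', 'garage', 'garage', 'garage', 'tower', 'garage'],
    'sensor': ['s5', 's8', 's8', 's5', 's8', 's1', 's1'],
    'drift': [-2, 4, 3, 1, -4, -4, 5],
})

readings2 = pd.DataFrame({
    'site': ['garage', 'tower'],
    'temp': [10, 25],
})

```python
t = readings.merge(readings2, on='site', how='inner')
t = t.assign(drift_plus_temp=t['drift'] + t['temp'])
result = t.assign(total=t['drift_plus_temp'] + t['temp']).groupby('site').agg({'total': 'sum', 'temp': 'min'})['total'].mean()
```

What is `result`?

86.5

merge on 'site' (how='inner') → 7 rows:
     site sensor  drift  temp
0  garage     s5     -2    10
1  garage     s8      4    10
2  garage     s8      3    10
3  garage     s5      1    10
4  garage     s8     -4    10
5   tower     s1     -4    25
6  garage     s1      5    10
add column drift_plus_temp = t['drift'] + t['temp']:
     site sensor  drift  temp  drift_plus_temp
0  garage     s5     -2    10                8
1  garage     s8      4    10               14
2  garage     s8      3    10               13
3  garage     s5      1    10               11
4  garage     s8     -4    10                6
5   tower     s1     -4    25               21
6  garage     s1      5    10               15
add column total = t['drift_plus_temp'] + t['temp']:
     site sensor  drift  temp  drift_plus_temp  total
0  garage     s5     -2    10                8     18
1  garage     s8      4    10               14     24
2  garage     s8      3    10               13     23
3  garage     s5      1    10               11     21
4  garage     s8     -4    10                6     16
5   tower     s1     -4    25               21     46
6  garage     s1      5    10               15     25
group by site: sum(total), min(temp):
        total  temp
site               
garage    127    10
tower      46    25
So mean() = 86.5.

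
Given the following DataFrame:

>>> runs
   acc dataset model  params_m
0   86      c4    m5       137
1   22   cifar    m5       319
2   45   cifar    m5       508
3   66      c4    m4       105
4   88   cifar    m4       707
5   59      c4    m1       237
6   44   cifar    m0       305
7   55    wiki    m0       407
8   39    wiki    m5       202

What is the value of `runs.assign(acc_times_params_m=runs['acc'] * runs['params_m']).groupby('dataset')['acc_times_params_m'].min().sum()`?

add column acc_times_params_m = runs['acc'] * runs['params_m']:
   acc dataset model  params_m  acc_times_params_m
0   86      c4    m5       137               11782
1   22   cifar    m5       319                7018
2   45   cifar    m5       508               22860
3   66      c4    m4       105                6930
4   88   cifar    m4       707               62216
5   59      c4    m1       237               13983
6   44   cifar    m0       305               13420
7   55    wiki    m0       407               22385
8   39    wiki    m5       202                7878
group by dataset, min of acc_times_params_m:
dataset
c4       6930
cifar    7018
wiki     7878
Name: acc_times_params_m, dtype: int64
The sum of the resulting series is 21826.

21826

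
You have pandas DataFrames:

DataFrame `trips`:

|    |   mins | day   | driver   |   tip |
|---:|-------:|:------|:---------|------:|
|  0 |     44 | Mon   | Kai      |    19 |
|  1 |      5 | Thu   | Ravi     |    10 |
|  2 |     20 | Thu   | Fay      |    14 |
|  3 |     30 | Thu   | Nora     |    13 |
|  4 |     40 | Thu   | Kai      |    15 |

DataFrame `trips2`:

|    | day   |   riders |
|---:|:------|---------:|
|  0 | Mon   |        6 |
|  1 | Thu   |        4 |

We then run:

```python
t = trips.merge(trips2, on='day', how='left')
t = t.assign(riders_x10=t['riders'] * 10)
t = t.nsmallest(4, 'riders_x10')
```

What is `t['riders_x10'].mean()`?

40.0

merge on 'day' (how='left') → 5 rows:
   mins  day driver  tip  riders
0    44  Mon    Kai   19       6
1     5  Thu   Ravi   10       4
2    20  Thu    Fay   14       4
3    30  Thu   Nora   13       4
4    40  Thu    Kai   15       4
add column riders_x10 = t['riders'] * 10:
   mins  day driver  tip  riders  riders_x10
0    44  Mon    Kai   19       6          60
1     5  Thu   Ravi   10       4          40
2    20  Thu    Fay   14       4          40
3    30  Thu   Nora   13       4          40
4    40  Thu    Kai   15       4          40
take 4 rows with smallest riders_x10:
   mins  day driver  tip  riders  riders_x10
1     5  Thu   Ravi   10       4          40
2    20  Thu    Fay   14       4          40
3    30  Thu   Nora   13       4          40
4    40  Thu    Kai   15       4          40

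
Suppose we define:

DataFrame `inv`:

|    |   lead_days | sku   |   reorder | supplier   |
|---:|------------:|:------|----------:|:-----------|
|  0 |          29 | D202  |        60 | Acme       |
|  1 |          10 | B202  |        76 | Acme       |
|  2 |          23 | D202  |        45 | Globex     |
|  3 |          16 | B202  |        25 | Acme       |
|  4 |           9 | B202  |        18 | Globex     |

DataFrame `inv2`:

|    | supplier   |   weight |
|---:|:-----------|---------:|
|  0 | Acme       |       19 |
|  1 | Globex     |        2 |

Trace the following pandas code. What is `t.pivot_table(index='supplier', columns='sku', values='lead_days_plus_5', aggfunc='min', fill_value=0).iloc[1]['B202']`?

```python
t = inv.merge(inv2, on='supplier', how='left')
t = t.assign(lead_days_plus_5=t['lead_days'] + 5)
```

14

merge on 'supplier' (how='left') → 5 rows:
   lead_days   sku  reorder supplier  weight
0         29  D202       60     Acme      19
1         10  B202       76     Acme      19
2         23  D202       45   Globex       2
3         16  B202       25     Acme      19
4          9  B202       18   Globex       2
add column lead_days_plus_5 = t['lead_days'] + 5:
   lead_days   sku  reorder supplier  weight  lead_days_plus_5
0         29  D202       60     Acme      19                34
1         10  B202       76     Acme      19                15
2         23  D202       45   Globex       2                28
3         16  B202       25     Acme      19                21
4          9  B202       18   Globex       2                14
pivot: rows=supplier, cols=sku, min(lead_days_plus_5):
sku       B202  D202
supplier            
Acme        15    34
Globex      14    28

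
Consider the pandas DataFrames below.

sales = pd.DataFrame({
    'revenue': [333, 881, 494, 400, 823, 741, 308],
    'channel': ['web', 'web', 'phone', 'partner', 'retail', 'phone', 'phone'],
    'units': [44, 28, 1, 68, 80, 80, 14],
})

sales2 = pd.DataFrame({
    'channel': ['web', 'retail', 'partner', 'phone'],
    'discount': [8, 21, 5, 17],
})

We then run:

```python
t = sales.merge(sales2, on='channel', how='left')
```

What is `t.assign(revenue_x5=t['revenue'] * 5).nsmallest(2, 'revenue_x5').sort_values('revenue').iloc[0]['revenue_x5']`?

1540

merge on 'channel' (how='left') → 7 rows:
   revenue  channel  units  discount
0      333      web     44         8
1      881      web     28         8
2      494    phone      1        17
3      400  partner     68         5
4      823   retail     80        21
5      741    phone     80        17
6      308    phone     14        17
add column revenue_x5 = t['revenue'] * 5:
   revenue  channel  units  discount  revenue_x5
0      333      web     44         8        1665
1      881      web     28         8        4405
2      494    phone      1        17        2470
3      400  partner     68         5        2000
4      823   retail     80        21        4115
5      741    phone     80        17        3705
6      308    phone     14        17        1540
take 2 rows with smallest revenue_x5:
   revenue channel  units  discount  revenue_x5
6      308   phone     14        17        1540
0      333     web     44         8        1665
sort by revenue:
   revenue channel  units  discount  revenue_x5
6      308   phone     14        17        1540
0      333     web     44         8        1665
Then the value at position 0, column 'revenue_x5': 1540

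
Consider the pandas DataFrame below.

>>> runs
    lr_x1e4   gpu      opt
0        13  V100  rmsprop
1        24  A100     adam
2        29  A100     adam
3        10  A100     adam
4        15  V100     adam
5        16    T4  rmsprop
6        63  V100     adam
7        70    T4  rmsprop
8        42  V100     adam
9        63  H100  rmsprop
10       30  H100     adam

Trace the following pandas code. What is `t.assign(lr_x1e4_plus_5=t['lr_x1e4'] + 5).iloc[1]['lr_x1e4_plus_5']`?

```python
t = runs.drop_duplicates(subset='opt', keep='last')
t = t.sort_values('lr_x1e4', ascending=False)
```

drop duplicate opt (keep=last):
    lr_x1e4   gpu      opt
9        63  H100  rmsprop
10       30  H100     adam
sort by lr_x1e4 descending:
    lr_x1e4   gpu      opt
9        63  H100  rmsprop
10       30  H100     adam
add column lr_x1e4_plus_5 = t['lr_x1e4'] + 5:
    lr_x1e4   gpu      opt  lr_x1e4_plus_5
9        63  H100  rmsprop              68
10       30  H100     adam              35
value at position 1, column 'lr_x1e4_plus_5' → 35

35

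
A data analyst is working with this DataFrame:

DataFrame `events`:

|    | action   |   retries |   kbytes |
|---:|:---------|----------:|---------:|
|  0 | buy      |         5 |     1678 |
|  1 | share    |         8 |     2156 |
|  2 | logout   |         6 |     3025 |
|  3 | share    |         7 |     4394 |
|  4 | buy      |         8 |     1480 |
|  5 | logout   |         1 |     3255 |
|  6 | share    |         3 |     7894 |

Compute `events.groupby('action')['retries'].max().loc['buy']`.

group by action, max of retries:
action
buy       8
logout    6
share     8
Name: retries, dtype: int64
So loc['buy'] = 8.

8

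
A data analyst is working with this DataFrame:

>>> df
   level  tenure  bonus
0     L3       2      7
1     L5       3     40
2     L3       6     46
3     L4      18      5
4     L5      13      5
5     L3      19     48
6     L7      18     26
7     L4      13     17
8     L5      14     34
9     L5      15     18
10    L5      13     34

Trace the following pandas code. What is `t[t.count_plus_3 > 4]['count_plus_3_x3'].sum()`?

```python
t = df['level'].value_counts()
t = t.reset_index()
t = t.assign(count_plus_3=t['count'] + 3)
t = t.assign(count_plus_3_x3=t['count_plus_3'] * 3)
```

57

value_counts of level:
level
L5    5
L3    3
L4    2
L7    1
Name: count, dtype: int64
reset_index():
  level  count
0    L5      5
1    L3      3
2    L4      2
3    L7      1
add column count_plus_3 = t['count'] + 3:
  level  count  count_plus_3
0    L5      5             8
1    L3      3             6
2    L4      2             5
3    L7      1             4
add column count_plus_3_x3 = t['count_plus_3'] * 3:
  level  count  count_plus_3  count_plus_3_x3
0    L5      5             8               24
1    L3      3             6               18
2    L4      2             5               15
3    L7      1             4               12
filter rows where count_plus_3 > 4:
  level  count  count_plus_3  count_plus_3_x3
0    L5      5             8               24
1    L3      3             6               18
2    L4      2             5               15
So sum() = 57.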